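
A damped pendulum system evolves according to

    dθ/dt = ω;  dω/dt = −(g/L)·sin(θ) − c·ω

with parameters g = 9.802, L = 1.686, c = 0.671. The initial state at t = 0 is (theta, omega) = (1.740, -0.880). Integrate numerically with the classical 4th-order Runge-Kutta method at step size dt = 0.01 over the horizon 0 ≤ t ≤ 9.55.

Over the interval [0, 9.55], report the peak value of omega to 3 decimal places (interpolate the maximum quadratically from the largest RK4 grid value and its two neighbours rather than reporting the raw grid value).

t=0.000: state=(1.740, -0.880)
step 1 (dt=0.01): k1=(-0.880, -5.140), k2=(-0.906, -5.127), k3=(-0.906, -5.127), k4=(-0.931, -5.114); state += dt/6·(k1+2k2+2k3+k4)
t=0.010: state=(1.731, -0.931)
t=0.020: state=(1.721, -0.982)
t=0.030: state=(1.711, -1.033)
continuing one RK4 step at a time; state shown every 50 steps (Δt=0.5):
t=0.500: state=(0.732, -2.900)
t=1.000: state=(-0.640, -1.994)
t=1.500: state=(-0.992, 0.547)
t=2.000: state=(-0.292, 1.910)
t=2.500: state=(0.507, 0.954)
t=3.000: state=(0.548, -0.709)
t=3.500: state=(0.004, -1.181)
t=4.000: state=(-0.388, -0.254)
t=4.500: state=(-0.253, 0.679)
t=5.000: state=(0.116, 0.620)
t=5.500: state=(0.254, -0.094)
t=6.000: state=(0.077, -0.503)
t=6.500: state=(-0.133, -0.249)
t=7.000: state=(-0.138, 0.204)
t=7.500: state=(0.009, 0.306)
t=8.000: state=(0.104, 0.045)
t=8.500: state=(0.059, -0.191)
t=9.000: state=(-0.038, -0.151)
t=9.500: state=(-0.066, 0.042)
t=9.550: state=(-0.063, 0.059)
largest grid value and its neighbours: omega(2.030)=1.91696, omega(2.040)=1.91705, omega(2.050)=1.91605
parabola through these three points peaks at t≈2.036 with omega≈1.91715

max omega = 1.917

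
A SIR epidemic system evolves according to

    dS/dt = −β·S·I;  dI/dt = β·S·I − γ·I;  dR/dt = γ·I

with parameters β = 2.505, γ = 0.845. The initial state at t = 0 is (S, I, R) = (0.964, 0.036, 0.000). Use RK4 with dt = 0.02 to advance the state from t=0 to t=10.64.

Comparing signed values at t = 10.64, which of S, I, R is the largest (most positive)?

t=0.000: state=(0.964, 0.036, 0.000)
step 1 (dt=0.02): k1=(-0.087, 0.057, 0.030), k2=(-0.088, 0.057, 0.031), k3=(-0.088, 0.057, 0.031), k4=(-0.090, 0.058, 0.031); state += dt/6·(k1+2k2+2k3+k4)
t=0.020: state=(0.962, 0.037, 0.001)
t=0.040: state=(0.960, 0.038, 0.001)
t=0.060: state=(0.959, 0.040, 0.002)
continuing one RK4 step at a time; state shown every 25 steps (Δt=0.5):
t=0.500: state=(0.901, 0.076, 0.023)
t=1.000: state=(0.787, 0.145, 0.068)
t=1.500: state=(0.622, 0.230, 0.148)
t=2.000: state=(0.446, 0.294, 0.260)
t=2.500: state=(0.305, 0.307, 0.388)
t=3.000: state=(0.211, 0.276, 0.513)
t=3.500: state=(0.154, 0.227, 0.619)
t=4.000: state=(0.119, 0.176, 0.704)
t=4.500: state=(0.099, 0.132, 0.769)
t=5.000: state=(0.085, 0.097, 0.817)
t=5.500: state=(0.077, 0.070, 0.853)
t=6.000: state=(0.071, 0.051, 0.878)
t=6.500: state=(0.068, 0.036, 0.896)
t=7.000: state=(0.065, 0.026, 0.909)
t=7.500: state=(0.063, 0.018, 0.918)
t=8.000: state=(0.062, 0.013, 0.925)
t=8.500: state=(0.061, 0.009, 0.930)
t=9.000: state=(0.061, 0.007, 0.933)
t=9.500: state=(0.060, 0.005, 0.935)
t=10.000: state=(0.060, 0.003, 0.937)
t=10.500: state=(0.060, 0.002, 0.938)
t=10.640: state=(0.060, 0.002, 0.938)
compare at T: S=0.060, I=0.002, R=0.938

largest component: R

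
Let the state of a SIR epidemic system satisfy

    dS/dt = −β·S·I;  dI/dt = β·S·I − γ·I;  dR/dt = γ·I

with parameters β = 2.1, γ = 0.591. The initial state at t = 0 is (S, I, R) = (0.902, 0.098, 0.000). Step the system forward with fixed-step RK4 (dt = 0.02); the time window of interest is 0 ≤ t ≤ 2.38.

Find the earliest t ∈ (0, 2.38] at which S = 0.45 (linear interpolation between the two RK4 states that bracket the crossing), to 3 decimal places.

t = 1.473

t=0.000: state=(0.902, 0.098, 0.000)
step 1 (dt=0.02): k1=(-0.186, 0.128, 0.058), k2=(-0.188, 0.129, 0.059), k3=(-0.188, 0.129, 0.059), k4=(-0.190, 0.130, 0.059); state += dt/6·(k1+2k2+2k3+k4)
t=0.020: state=(0.898, 0.101, 0.001)
t=0.040: state=(0.894, 0.103, 0.002)
t=0.060: state=(0.890, 0.106, 0.004)
continuing one RK4 step at a time; state shown every 5 steps (Δt=0.1):
t=0.100: state=(0.882, 0.111, 0.006)
t=0.200: state=(0.861, 0.126, 0.013)
t=0.300: state=(0.837, 0.142, 0.021)
t=0.400: state=(0.811, 0.159, 0.030)
t=0.500: state=(0.783, 0.177, 0.040)
t=0.600: state=(0.752, 0.197, 0.051)
t=0.700: state=(0.721, 0.216, 0.063)
t=0.800: state=(0.687, 0.236, 0.077)
t=0.900: state=(0.653, 0.256, 0.091)
t=1.000: state=(0.617, 0.276, 0.107)
t=1.100: state=(0.581, 0.295, 0.124)
t=1.200: state=(0.545, 0.313, 0.142)
t=1.300: state=(0.510, 0.330, 0.161)
t=1.400: state=(0.475, 0.345, 0.181)
t=1.460: state=(0.454, 0.353, 0.193)
next step: t=1.480: state=(0.448, 0.355, 0.197) — S has crossed 0.45
linear interpolation between t=1.460 (0.45427) and t=1.480 (0.44757) → t≈1.473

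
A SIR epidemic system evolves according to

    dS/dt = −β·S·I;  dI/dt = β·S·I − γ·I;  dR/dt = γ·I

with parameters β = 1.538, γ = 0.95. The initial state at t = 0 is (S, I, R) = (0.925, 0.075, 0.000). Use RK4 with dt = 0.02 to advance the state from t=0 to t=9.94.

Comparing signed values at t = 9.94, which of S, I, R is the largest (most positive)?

largest component: R

t=0.000: state=(0.925, 0.075, 0.000)
step 1 (dt=0.02): k1=(-0.107, 0.035, 0.071), k2=(-0.107, 0.035, 0.072), k3=(-0.107, 0.035, 0.072), k4=(-0.107, 0.036, 0.072); state += dt/6·(k1+2k2+2k3+k4)
t=0.020: state=(0.923, 0.076, 0.001)
t=0.040: state=(0.921, 0.076, 0.003)
t=0.060: state=(0.919, 0.077, 0.004)
continuing one RK4 step at a time; state shown every 25 steps (Δt=0.5):
t=0.500: state=(0.867, 0.093, 0.040)
t=1.000: state=(0.802, 0.110, 0.088)
t=1.500: state=(0.733, 0.123, 0.144)
t=2.000: state=(0.664, 0.131, 0.204)
t=2.500: state=(0.600, 0.133, 0.267)
t=3.000: state=(0.543, 0.128, 0.329)
t=3.500: state=(0.493, 0.118, 0.388)
t=4.000: state=(0.453, 0.106, 0.441)
t=4.500: state=(0.419, 0.092, 0.488)
t=5.000: state=(0.393, 0.078, 0.529)
t=5.500: state=(0.372, 0.065, 0.563)
t=6.000: state=(0.355, 0.054, 0.591)
t=6.500: state=(0.342, 0.044, 0.614)
t=7.000: state=(0.332, 0.035, 0.633)
t=7.500: state=(0.324, 0.028, 0.648)
t=8.000: state=(0.318, 0.022, 0.660)
t=8.500: state=(0.313, 0.018, 0.669)
t=9.000: state=(0.309, 0.014, 0.677)
t=9.500: state=(0.306, 0.011, 0.683)
t=9.940: state=(0.304, 0.009, 0.687)
compare at T: S=0.304, I=0.009, R=0.687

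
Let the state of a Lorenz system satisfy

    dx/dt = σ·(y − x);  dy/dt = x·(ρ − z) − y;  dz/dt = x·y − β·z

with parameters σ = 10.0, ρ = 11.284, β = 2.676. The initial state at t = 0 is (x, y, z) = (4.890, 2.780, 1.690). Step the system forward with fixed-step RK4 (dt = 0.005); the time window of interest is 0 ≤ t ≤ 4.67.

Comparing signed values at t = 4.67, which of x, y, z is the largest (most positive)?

t=0.000: state=(4.890, 2.780, 1.690)
step 1 (dt=0.005): k1=(-21.100, 44.135, 9.072), k2=(-19.469, 43.409, 9.398), k3=(-19.528, 43.445, 9.399), k4=(-17.951, 42.755, 9.716); state += dt/6·(k1+2k2+2k3+k4)
t=0.005: state=(4.792, 2.997, 1.737)
t=0.010: state=(4.710, 3.208, 1.787)
t=0.015: state=(4.642, 3.413, 1.840)
continuing one RK4 step at a time; state shown every 40 steps (Δt=0.2):
t=0.200: state=(7.050, 9.430, 6.766)
t=0.400: state=(8.281, 6.218, 15.752)
t=0.600: state=(3.308, 1.623, 12.046)
t=0.800: state=(1.929, 1.951, 7.635)
t=1.000: state=(2.810, 3.654, 5.461)
t=1.200: state=(5.358, 6.984, 6.689)
t=1.400: state=(7.662, 7.666, 12.446)
t=1.600: state=(5.285, 3.673, 12.955)
t=1.800: state=(3.310, 2.999, 9.486)
t=2.000: state=(3.699, 4.321, 7.444)
t=2.200: state=(5.502, 6.539, 8.358)
t=2.400: state=(6.737, 6.640, 11.740)
t=2.600: state=(5.312, 4.359, 11.982)
t=2.800: state=(4.078, 3.881, 9.764)
t=3.000: state=(4.433, 4.922, 8.534)
t=3.200: state=(5.655, 6.240, 9.501)
t=3.400: state=(6.109, 5.891, 11.393)
t=3.600: state=(5.151, 4.613, 11.183)
t=3.800: state=(4.520, 4.473, 9.790)
t=4.000: state=(4.895, 5.262, 9.242)
t=4.200: state=(5.644, 5.919, 10.104)
t=4.400: state=(5.698, 5.477, 11.056)
t=4.600: state=(5.080, 4.791, 10.689)
t=4.670: state=(4.910, 4.721, 10.374)
compare at T: x=4.910, y=4.721, z=10.374

largest component: z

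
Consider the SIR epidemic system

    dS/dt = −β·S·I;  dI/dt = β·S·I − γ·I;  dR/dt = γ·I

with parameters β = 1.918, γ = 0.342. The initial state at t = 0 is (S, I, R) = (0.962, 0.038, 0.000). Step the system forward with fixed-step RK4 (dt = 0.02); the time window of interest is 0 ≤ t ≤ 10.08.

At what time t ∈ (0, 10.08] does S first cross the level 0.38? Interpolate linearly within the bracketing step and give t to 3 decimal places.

t=0.000: state=(0.962, 0.038, 0.000)
step 1 (dt=0.02): k1=(-0.070, 0.057, 0.013), k2=(-0.071, 0.058, 0.013), k3=(-0.071, 0.058, 0.013), k4=(-0.072, 0.059, 0.013); state += dt/6·(k1+2k2+2k3+k4)
t=0.020: state=(0.961, 0.039, 0.000)
t=0.040: state=(0.959, 0.040, 0.001)
t=0.060: state=(0.958, 0.042, 0.001)
continuing one RK4 step at a time; state shown every 25 steps (Δt=0.5):
t=0.500: state=(0.912, 0.079, 0.010)
t=1.000: state=(0.818, 0.153, 0.029)
t=1.500: state=(0.671, 0.264, 0.064)
t=2.000: state=(0.490, 0.389, 0.120)
t=2.300: state=(0.385, 0.452, 0.163)
next step: t=2.320: state=(0.378, 0.455, 0.167) — S has crossed 0.38
linear interpolation between t=2.300 (0.38470) and t=2.320 (0.37806) → t≈2.314

t = 2.314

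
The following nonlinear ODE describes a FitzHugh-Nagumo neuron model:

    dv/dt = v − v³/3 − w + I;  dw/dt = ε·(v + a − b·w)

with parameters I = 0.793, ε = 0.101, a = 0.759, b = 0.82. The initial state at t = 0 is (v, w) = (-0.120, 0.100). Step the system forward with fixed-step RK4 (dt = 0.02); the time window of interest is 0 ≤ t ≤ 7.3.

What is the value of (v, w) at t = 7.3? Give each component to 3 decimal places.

(v, w) = (1.469, 1.302)

t=0.000: state=(-0.120, 0.100)
step 1 (dt=0.02): k1=(0.574, 0.056), k2=(0.579, 0.057), k3=(0.579, 0.057), k4=(0.584, 0.057); state += dt/6·(k1+2k2+2k3+k4)
t=0.020: state=(-0.108, 0.101)
t=0.040: state=(-0.097, 0.102)
t=0.060: state=(-0.085, 0.103)
continuing one RK4 step at a time; state shown every 25 steps (Δt=0.5):
t=0.500: state=(0.242, 0.136)
t=1.000: state=(0.779, 0.193)
t=1.500: state=(1.373, 0.276)
t=2.000: state=(1.731, 0.380)
t=2.500: state=(1.838, 0.492)
t=3.000: state=(1.839, 0.600)
t=3.500: state=(1.809, 0.704)
t=4.000: state=(1.769, 0.801)
t=4.500: state=(1.726, 0.893)
t=5.000: state=(1.682, 0.978)
t=5.500: state=(1.637, 1.058)
t=6.000: state=(1.591, 1.133)
t=6.500: state=(1.545, 1.202)
t=7.000: state=(1.498, 1.266)
t=7.300: state=(1.469, 1.302)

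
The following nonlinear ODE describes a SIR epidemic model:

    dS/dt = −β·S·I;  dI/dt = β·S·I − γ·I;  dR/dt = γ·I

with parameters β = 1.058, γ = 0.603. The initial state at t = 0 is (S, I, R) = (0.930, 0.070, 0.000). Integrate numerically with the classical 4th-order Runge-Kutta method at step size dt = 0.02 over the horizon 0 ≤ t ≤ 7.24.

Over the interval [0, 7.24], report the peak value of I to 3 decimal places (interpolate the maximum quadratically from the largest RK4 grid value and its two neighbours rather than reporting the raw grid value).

t=0.000: state=(0.930, 0.070, 0.000)
step 1 (dt=0.02): k1=(-0.069, 0.027, 0.042), k2=(-0.069, 0.027, 0.042), k3=(-0.069, 0.027, 0.042), k4=(-0.069, 0.027, 0.043); state += dt/6·(k1+2k2+2k3+k4)
t=0.020: state=(0.929, 0.071, 0.001)
t=0.040: state=(0.927, 0.071, 0.002)
t=0.060: state=(0.926, 0.072, 0.003)
continuing one RK4 step at a time; state shown every 25 steps (Δt=0.5):
t=0.500: state=(0.893, 0.084, 0.023)
t=1.000: state=(0.851, 0.098, 0.051)
t=1.500: state=(0.805, 0.113, 0.083)
t=2.000: state=(0.755, 0.126, 0.119)
t=2.500: state=(0.704, 0.137, 0.158)
t=3.000: state=(0.654, 0.145, 0.201)
t=3.500: state=(0.604, 0.150, 0.246)
t=4.000: state=(0.558, 0.151, 0.291)
t=4.500: state=(0.516, 0.148, 0.336)
t=5.000: state=(0.477, 0.143, 0.380)
t=5.500: state=(0.444, 0.134, 0.422)
t=6.000: state=(0.414, 0.125, 0.461)
t=6.500: state=(0.389, 0.114, 0.497)
t=7.000: state=(0.367, 0.103, 0.530)
t=7.240: state=(0.358, 0.098, 0.544)
largest grid value and its neighbours: I(3.840)=0.15098, I(3.860)=0.15098, I(3.880)=0.15098
parabola through these three points peaks at t≈3.868 with I≈0.15099

max I = 0.151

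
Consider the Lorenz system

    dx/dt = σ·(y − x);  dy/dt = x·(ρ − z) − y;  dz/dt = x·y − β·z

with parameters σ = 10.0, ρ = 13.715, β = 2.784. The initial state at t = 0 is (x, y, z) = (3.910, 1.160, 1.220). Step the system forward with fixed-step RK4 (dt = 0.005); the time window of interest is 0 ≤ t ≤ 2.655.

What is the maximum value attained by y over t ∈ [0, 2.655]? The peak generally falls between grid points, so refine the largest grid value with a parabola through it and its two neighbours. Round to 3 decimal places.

t=0.000: state=(3.910, 1.160, 1.220)
step 1 (dt=0.005): k1=(-27.500, 47.695, 1.139), k2=(-25.620, 46.706, 1.509), k3=(-25.692, 46.764, 1.503), k4=(-23.877, 45.828, 1.853); state += dt/6·(k1+2k2+2k3+k4)
t=0.005: state=(3.782, 1.394, 1.228)
t=0.010: state=(3.671, 1.619, 1.238)
t=0.015: state=(3.576, 1.836, 1.252)
continuing one RK4 step at a time; state shown every 20 steps (Δt=0.1):
t=0.100: state=(3.647, 5.061, 1.901)
t=0.200: state=(6.073, 9.357, 4.521)
t=0.300: state=(9.622, 12.823, 11.463)
t=0.400: state=(10.779, 9.279, 19.487)
t=0.500: state=(7.257, 2.740, 19.416)
t=0.600: state=(3.403, 0.555, 15.327)
t=0.700: state=(1.548, 0.518, 11.696)
t=0.800: state=(1.015, 0.858, 8.924)
t=0.900: state=(1.085, 1.347, 6.853)
t=1.000: state=(1.525, 2.156, 5.385)
t=1.100: state=(2.404, 3.572, 4.565)
t=1.200: state=(3.960, 5.954, 4.781)
t=1.300: state=(6.410, 9.243, 7.127)
t=1.400: state=(9.115, 11.219, 12.710)
t=1.500: state=(9.601, 8.223, 18.112)
t=1.600: state=(6.934, 3.626, 17.933)
t=1.700: state=(4.048, 1.841, 14.759)
t=1.800: state=(2.593, 1.807, 11.656)
t=1.900: state=(2.286, 2.382, 9.249)
t=2.000: state=(2.697, 3.408, 7.620)
t=2.100: state=(3.716, 5.055, 6.948)
t=2.200: state=(5.385, 7.359, 7.751)
t=2.300: state=(7.467, 9.455, 10.731)
t=2.400: state=(8.779, 9.116, 15.045)
t=2.500: state=(7.933, 6.078, 17.082)
t=2.600: state=(5.754, 3.602, 15.725)
t=2.655: state=(4.694, 3.032, 14.359)
largest grid value and its neighbours: y(0.305)=12.85733, y(0.310)=12.86982, y(0.315)=12.86013
parabola through these three points peaks at t≈0.310 with y≈12.86987

max y = 12.870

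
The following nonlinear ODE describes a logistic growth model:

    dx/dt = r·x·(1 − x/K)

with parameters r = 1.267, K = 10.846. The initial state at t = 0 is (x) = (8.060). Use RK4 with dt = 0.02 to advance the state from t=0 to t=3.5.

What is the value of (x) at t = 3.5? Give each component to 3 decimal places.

(x) = (10.802)

t=0.000: state=(8.060)
step 1 (dt=0.02): k1=(2.623), k2=(2.607), k3=(2.607), k4=(2.591); state += dt/6·(k1+2k2+2k3+k4)
t=0.020: state=(8.112)
t=0.040: state=(8.164)
t=0.060: state=(8.214)
continuing one RK4 step at a time; state shown every 10 steps (Δt=0.2):
t=0.200: state=(8.552)
t=0.400: state=(8.977)
t=0.600: state=(9.337)
t=0.800: state=(9.637)
t=1.000: state=(9.884)
t=1.200: state=(10.084)
t=1.400: state=(10.245)
t=1.600: state=(10.374)
t=1.800: state=(10.476)
t=2.000: state=(10.556)
t=2.200: state=(10.620)
t=2.400: state=(10.670)
t=2.600: state=(10.709)
t=2.800: state=(10.739)
t=3.000: state=(10.763)
t=3.200: state=(10.781)
t=3.400: state=(10.796)
t=3.500: state=(10.802)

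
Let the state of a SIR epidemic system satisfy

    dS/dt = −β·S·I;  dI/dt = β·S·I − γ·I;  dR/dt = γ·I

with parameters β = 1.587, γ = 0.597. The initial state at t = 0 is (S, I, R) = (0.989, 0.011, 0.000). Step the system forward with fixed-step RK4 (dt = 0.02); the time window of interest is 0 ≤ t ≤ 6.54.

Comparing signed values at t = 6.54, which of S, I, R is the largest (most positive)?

largest component: R

t=0.000: state=(0.989, 0.011, 0.000)
step 1 (dt=0.02): k1=(-0.017, 0.011, 0.007), k2=(-0.017, 0.011, 0.007), k3=(-0.017, 0.011, 0.007), k4=(-0.018, 0.011, 0.007); state += dt/6·(k1+2k2+2k3+k4)
t=0.020: state=(0.989, 0.011, 0.000)
t=0.040: state=(0.988, 0.011, 0.000)
t=0.060: state=(0.988, 0.012, 0.000)
continuing one RK4 step at a time; state shown every 25 steps (Δt=0.5):
t=0.500: state=(0.978, 0.018, 0.004)
t=1.000: state=(0.960, 0.029, 0.011)
t=1.500: state=(0.933, 0.045, 0.022)
t=2.000: state=(0.893, 0.069, 0.039)
t=2.500: state=(0.835, 0.101, 0.064)
t=3.000: state=(0.758, 0.142, 0.100)
t=3.500: state=(0.666, 0.185, 0.149)
t=4.000: state=(0.566, 0.224, 0.210)
t=4.500: state=(0.468, 0.250, 0.281)
t=5.000: state=(0.382, 0.260, 0.358)
t=5.500: state=(0.311, 0.254, 0.435)
t=6.000: state=(0.256, 0.236, 0.508)
t=6.500: state=(0.214, 0.211, 0.575)
t=6.540: state=(0.212, 0.208, 0.580)
compare at T: S=0.212, I=0.208, R=0.580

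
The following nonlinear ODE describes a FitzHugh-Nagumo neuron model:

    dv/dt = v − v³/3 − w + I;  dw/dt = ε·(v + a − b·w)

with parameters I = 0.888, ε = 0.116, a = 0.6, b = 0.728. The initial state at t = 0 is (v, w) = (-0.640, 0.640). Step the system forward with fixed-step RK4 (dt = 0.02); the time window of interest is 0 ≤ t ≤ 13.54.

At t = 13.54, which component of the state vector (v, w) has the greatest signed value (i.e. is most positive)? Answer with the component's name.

t=0.000: state=(-0.640, 0.640)
step 1 (dt=0.02): k1=(-0.305, -0.059), k2=(-0.306, -0.059), k3=(-0.306, -0.059), k4=(-0.307, -0.059); state += dt/6·(k1+2k2+2k3+k4)
t=0.020: state=(-0.646, 0.639)
t=0.040: state=(-0.652, 0.638)
t=0.060: state=(-0.658, 0.636)
continuing one RK4 step at a time; state shown every 25 steps (Δt=0.5):
t=0.500: state=(-0.805, 0.607)
t=1.000: state=(-0.981, 0.565)
t=1.500: state=(-1.138, 0.515)
t=2.000: state=(-1.249, 0.460)
t=2.500: state=(-1.310, 0.402)
t=3.000: state=(-1.328, 0.344)
t=3.500: state=(-1.318, 0.289)
t=4.000: state=(-1.287, 0.237)
t=4.500: state=(-1.244, 0.189)
t=5.000: state=(-1.192, 0.147)
t=5.500: state=(-1.131, 0.109)
t=6.000: state=(-1.061, 0.076)
t=6.500: state=(-0.981, 0.049)
t=7.000: state=(-0.886, 0.028)
t=7.500: state=(-0.772, 0.014)
t=8.000: state=(-0.625, 0.007)
t=8.500: state=(-0.425, 0.011)
t=9.000: state=(-0.129, 0.028)
t=9.500: state=(0.334, 0.066)
t=10.000: state=(0.998, 0.135)
t=10.500: state=(1.604, 0.239)
t=11.000: state=(1.864, 0.363)
t=11.500: state=(1.907, 0.490)
t=12.000: state=(1.885, 0.611)
t=12.500: state=(1.845, 0.726)
t=13.000: state=(1.800, 0.834)
t=13.500: state=(1.755, 0.934)
t=13.540: state=(1.751, 0.942)
compare at T: v=1.751, w=0.942

largest component: v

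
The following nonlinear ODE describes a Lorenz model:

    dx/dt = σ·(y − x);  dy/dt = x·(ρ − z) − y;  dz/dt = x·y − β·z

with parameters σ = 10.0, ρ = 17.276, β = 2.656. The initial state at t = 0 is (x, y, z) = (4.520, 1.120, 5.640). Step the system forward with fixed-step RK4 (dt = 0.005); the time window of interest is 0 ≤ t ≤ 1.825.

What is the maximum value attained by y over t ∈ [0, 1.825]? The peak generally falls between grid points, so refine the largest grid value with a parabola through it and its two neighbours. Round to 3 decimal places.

t=0.000: state=(4.520, 1.120, 5.640)
step 1 (dt=0.005): k1=(-34.000, 51.475, -9.917), k2=(-31.863, 50.467, -9.376), k3=(-31.942, 50.526, -9.384), k4=(-29.877, 49.568, -8.870); state += dt/6·(k1+2k2+2k3+k4)
t=0.005: state=(4.360, 1.373, 5.593)
t=0.010: state=(4.221, 1.616, 5.551)
t=0.015: state=(4.100, 1.852, 5.514)
continuing one RK4 step at a time; state shown every 20 steps (Δt=0.1):
t=0.100: state=(3.974, 5.365, 5.464)
t=0.200: state=(6.544, 10.123, 7.776)
t=0.300: state=(10.431, 13.865, 15.464)
t=0.400: state=(11.348, 9.112, 24.033)
t=0.500: state=(7.078, 2.066, 22.775)
t=0.600: state=(3.076, 0.331, 17.864)
t=0.700: state=(1.394, 0.556, 13.766)
t=0.800: state=(1.042, 1.058, 10.635)
t=0.900: state=(1.310, 1.817, 8.298)
t=1.000: state=(2.096, 3.208, 6.733)
t=1.100: state=(3.680, 5.826, 6.300)
t=1.200: state=(6.535, 10.092, 8.441)
t=1.300: state=(10.247, 13.429, 15.676)
t=1.400: state=(11.071, 8.996, 23.567)
t=1.500: state=(7.114, 2.435, 22.484)
t=1.600: state=(3.333, 0.703, 17.819)
t=1.700: state=(1.722, 0.939, 13.818)
t=1.800: state=(1.446, 1.573, 10.758)
t=1.825: state=(1.498, 1.782, 10.127)
largest grid value and its neighbours: y(0.300)=13.86548, y(0.305)=13.87769, y(0.310)=13.86325
parabola through these three points peaks at t≈0.305 with y≈13.87771

max y = 13.878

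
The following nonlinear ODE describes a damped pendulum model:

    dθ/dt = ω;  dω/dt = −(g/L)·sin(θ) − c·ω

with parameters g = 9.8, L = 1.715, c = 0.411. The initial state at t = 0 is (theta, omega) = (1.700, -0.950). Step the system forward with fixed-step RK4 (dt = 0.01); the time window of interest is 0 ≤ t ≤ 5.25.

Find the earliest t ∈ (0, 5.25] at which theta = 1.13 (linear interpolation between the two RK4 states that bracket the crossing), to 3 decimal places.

t=0.000: state=(1.700, -0.950)
step 1 (dt=0.01): k1=(-0.950, -5.276), k2=(-0.976, -5.269), k3=(-0.976, -5.269), k4=(-1.003, -5.261); state += dt/6·(k1+2k2+2k3+k4)
t=0.010: state=(1.690, -1.003)
t=0.020: state=(1.680, -1.055)
t=0.030: state=(1.669, -1.108)
continuing one RK4 step at a time; state shown every 20 steps (Δt=0.2):
t=0.200: state=(1.407, -1.968)
t=0.320: state=(1.137, -2.512)
next step: t=0.330: state=(1.112, -2.553) — theta has crossed 1.13
linear interpolation between t=0.320 (1.13714) and t=0.330 (1.11181) → t≈0.323

t = 0.323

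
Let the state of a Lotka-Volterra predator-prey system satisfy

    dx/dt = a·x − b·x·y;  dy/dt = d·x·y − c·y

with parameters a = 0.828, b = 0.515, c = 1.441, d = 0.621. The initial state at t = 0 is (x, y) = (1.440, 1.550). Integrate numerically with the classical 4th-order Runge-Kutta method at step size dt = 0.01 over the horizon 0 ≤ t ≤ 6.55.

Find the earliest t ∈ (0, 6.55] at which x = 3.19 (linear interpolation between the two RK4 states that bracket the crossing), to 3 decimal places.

t=0.000: state=(1.440, 1.550)
step 1 (dt=0.01): k1=(0.043, -0.847), k2=(0.046, -0.845), k3=(0.046, -0.845), k4=(0.049, -0.842); state += dt/6·(k1+2k2+2k3+k4)
t=0.010: state=(1.440, 1.542)
t=0.020: state=(1.441, 1.533)
t=0.030: state=(1.442, 1.525)
continuing one RK4 step at a time; state shown every 25 steps (Δt=0.25):
t=0.250: state=(1.470, 1.354)
t=0.500: state=(1.535, 1.192)
t=0.750: state=(1.633, 1.063)
t=1.000: state=(1.764, 0.965)
t=1.250: state=(1.925, 0.896)
t=1.500: state=(2.116, 0.855)
t=1.750: state=(2.334, 0.842)
t=2.000: state=(2.574, 0.859)
t=2.250: state=(2.826, 0.911)
t=2.500: state=(3.074, 1.005)
t=2.620: state=(3.185, 1.068)
next step: t=2.630: state=(3.194, 1.073) — x has crossed 3.19
linear interpolation between t=2.620 (3.18475) and t=2.630 (3.19358) → t≈2.626

t = 2.626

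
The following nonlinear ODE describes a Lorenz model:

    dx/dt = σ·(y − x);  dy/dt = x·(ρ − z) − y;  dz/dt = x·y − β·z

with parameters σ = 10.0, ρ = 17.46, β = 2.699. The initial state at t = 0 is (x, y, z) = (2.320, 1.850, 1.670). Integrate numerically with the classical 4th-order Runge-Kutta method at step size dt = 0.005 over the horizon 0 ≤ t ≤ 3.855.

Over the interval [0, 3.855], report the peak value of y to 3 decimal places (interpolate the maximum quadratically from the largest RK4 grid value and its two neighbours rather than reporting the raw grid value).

max y = 16.345

t=0.000: state=(2.320, 1.850, 1.670)
step 1 (dt=0.005): k1=(-4.700, 34.783, -0.215), k2=(-3.713, 34.512, -0.035), k3=(-3.744, 34.550, -0.033), k4=(-2.785, 34.315, 0.148); state += dt/6·(k1+2k2+2k3+k4)
t=0.005: state=(2.301, 2.023, 1.670)
t=0.010: state=(2.292, 2.193, 1.671)
t=0.015: state=(2.291, 2.363, 1.675)
continuing one RK4 step at a time; state shown every 40 steps (Δt=0.2):
t=0.200: state=(6.774, 11.461, 5.430)
t=0.400: state=(12.258, 7.829, 27.245)
t=0.600: state=(1.289, -1.513, 17.429)
t=0.800: state=(-1.105, -1.691, 10.240)
t=1.000: state=(-3.032, -4.698, 6.954)
t=1.200: state=(-8.809, -12.526, 12.537)
t=1.400: state=(-8.974, -4.690, 23.732)
t=1.600: state=(-2.407, -1.090, 15.335)
t=1.800: state=(-2.102, -2.783, 9.490)
t=2.000: state=(-5.242, -7.911, 8.509)
t=2.200: state=(-10.804, -11.498, 20.176)
t=2.400: state=(-5.337, -1.997, 19.881)
t=2.600: state=(-2.348, -2.297, 12.457)
t=2.800: state=(-4.006, -5.745, 9.110)
t=3.000: state=(-9.151, -11.729, 15.213)
t=3.200: state=(-7.873, -4.467, 21.876)
t=3.400: state=(-3.181, -2.395, 14.802)
t=3.600: state=(-3.798, -5.049, 10.423)
t=3.800: state=(-7.982, -10.513, 13.605)
t=3.855: state=(-9.221, -11.051, 16.547)
largest grid value and its neighbours: y(0.290)=16.30085, y(0.295)=16.34059, y(0.300)=16.33879
parabola through these three points peaks at t≈0.297 with y≈16.34492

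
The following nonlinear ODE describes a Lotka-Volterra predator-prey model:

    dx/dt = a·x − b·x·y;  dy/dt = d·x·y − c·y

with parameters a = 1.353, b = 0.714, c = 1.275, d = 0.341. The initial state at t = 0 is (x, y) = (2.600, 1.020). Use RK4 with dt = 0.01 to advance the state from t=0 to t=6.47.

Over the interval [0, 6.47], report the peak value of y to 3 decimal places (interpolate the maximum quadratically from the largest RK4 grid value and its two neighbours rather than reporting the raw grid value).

max y = 3.414

t=0.000: state=(2.600, 1.020)
step 1 (dt=0.01): k1=(1.624, -0.396), k2=(1.633, -0.393), k3=(1.633, -0.393), k4=(1.642, -0.389); state += dt/6·(k1+2k2+2k3+k4)
t=0.010: state=(2.616, 1.016)
t=0.020: state=(2.633, 1.012)
t=0.030: state=(2.650, 1.008)
continuing one RK4 step at a time; state shown every 25 steps (Δt=0.25):
t=0.250: state=(3.062, 0.943)
t=0.500: state=(3.642, 0.912)
t=0.750: state=(4.337, 0.931)
t=1.000: state=(5.119, 1.012)
t=1.250: state=(5.914, 1.178)
t=1.500: state=(6.566, 1.461)
t=1.750: state=(6.845, 1.888)
t=2.000: state=(6.532, 2.439)
t=2.250: state=(5.636, 2.989)
t=2.500: state=(4.473, 3.345)
t=2.750: state=(3.421, 3.399)
t=3.000: state=(2.656, 3.195)
t=3.250: state=(2.169, 2.848)
t=3.500: state=(1.894, 2.459)
t=3.750: state=(1.771, 2.088)
t=4.000: state=(1.763, 1.764)
t=4.250: state=(1.850, 1.495)
t=4.500: state=(2.027, 1.282)
t=4.750: state=(2.296, 1.119)
t=5.000: state=(2.666, 1.005)
t=5.250: state=(3.146, 0.935)
t=5.500: state=(3.745, 0.911)
t=5.750: state=(4.456, 0.939)
t=6.000: state=(5.247, 1.032)
t=6.250: state=(6.032, 1.215)
t=6.470: state=(6.585, 1.475)
largest grid value and its neighbours: y(2.660)=3.41397, y(2.670)=3.41410, y(2.680)=3.41376
parabola through these three points peaks at t≈2.668 with y≈3.41411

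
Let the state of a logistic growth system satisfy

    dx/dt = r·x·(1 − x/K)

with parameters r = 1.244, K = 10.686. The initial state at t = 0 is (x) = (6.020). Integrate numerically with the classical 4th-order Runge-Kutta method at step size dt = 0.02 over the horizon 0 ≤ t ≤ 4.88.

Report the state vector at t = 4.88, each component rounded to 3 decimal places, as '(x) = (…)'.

(x) = (10.667)

t=0.000: state=(6.020)
step 1 (dt=0.02): k1=(3.270), k2=(3.265), k3=(3.265), k4=(3.259); state += dt/6·(k1+2k2+2k3+k4)
t=0.020: state=(6.085)
t=0.040: state=(6.150)
t=0.060: state=(6.215)
continuing one RK4 step at a time; state shown every 10 steps (Δt=0.2):
t=0.200: state=(6.661)
t=0.400: state=(7.263)
t=0.600: state=(7.815)
t=0.800: state=(8.306)
t=1.000: state=(8.735)
t=1.200: state=(9.101)
t=1.400: state=(9.408)
t=1.600: state=(9.663)
t=1.800: state=(9.871)
t=2.000: state=(10.040)
t=2.200: state=(10.175)
t=2.400: state=(10.283)
t=2.600: state=(10.369)
t=2.800: state=(10.438)
t=3.000: state=(10.491)
t=3.200: state=(10.534)
t=3.400: state=(10.567)
t=3.600: state=(10.593)
t=3.800: state=(10.613)
t=4.000: state=(10.629)
t=4.200: state=(10.642)
t=4.400: state=(10.651)
t=4.600: state=(10.659)
t=4.800: state=(10.665)
t=4.880: state=(10.667)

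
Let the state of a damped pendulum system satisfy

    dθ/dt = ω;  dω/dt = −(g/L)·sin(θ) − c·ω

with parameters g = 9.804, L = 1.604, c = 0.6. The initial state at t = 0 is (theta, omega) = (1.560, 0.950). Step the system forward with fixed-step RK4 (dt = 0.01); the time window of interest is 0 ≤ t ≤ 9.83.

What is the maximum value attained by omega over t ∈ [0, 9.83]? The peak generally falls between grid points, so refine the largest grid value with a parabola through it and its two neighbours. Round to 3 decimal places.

t=0.000: state=(1.560, 0.950)
step 1 (dt=0.01): k1=(0.950, -6.682), k2=(0.917, -6.662), k3=(0.917, -6.662), k4=(0.883, -6.642); state += dt/6·(k1+2k2+2k3+k4)
t=0.010: state=(1.569, 0.883)
t=0.020: state=(1.578, 0.817)
t=0.030: state=(1.586, 0.751)
continuing one RK4 step at a time; state shown every 50 steps (Δt=0.5):
t=0.500: state=(1.279, -1.921)
t=1.000: state=(-0.056, -2.835)
t=1.500: state=(-0.979, -0.581)
t=2.000: state=(-0.661, 1.635)
t=2.500: state=(0.274, 1.637)
t=3.000: state=(0.661, -0.169)
t=3.500: state=(0.220, -1.331)
t=4.000: state=(-0.354, -0.703)
t=4.500: state=(-0.377, 0.555)
t=5.000: state=(0.034, 0.865)
t=5.500: state=(0.300, 0.101)
t=6.000: state=(0.152, -0.580)
t=6.500: state=(-0.132, -0.418)
t=7.000: state=(-0.190, 0.185)
t=7.500: state=(-0.013, 0.419)
t=8.000: state=(0.133, 0.107)
t=8.500: state=(0.087, -0.247)
t=9.000: state=(-0.048, -0.224)
t=9.500: state=(-0.092, 0.053)
t=9.830: state=(-0.051, 0.180)
largest grid value and its neighbours: omega(2.240)=1.99036, omega(2.250)=1.99072, omega(2.260)=1.98989
parabola through these three points peaks at t≈2.248 with omega≈1.99074

max omega = 1.991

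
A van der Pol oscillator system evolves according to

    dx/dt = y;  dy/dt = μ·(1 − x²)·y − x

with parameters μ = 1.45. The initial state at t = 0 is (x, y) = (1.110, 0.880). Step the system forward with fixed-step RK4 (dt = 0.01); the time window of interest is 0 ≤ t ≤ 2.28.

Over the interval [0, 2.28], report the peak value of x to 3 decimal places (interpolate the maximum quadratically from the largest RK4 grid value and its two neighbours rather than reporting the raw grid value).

max x = 1.349

t=0.000: state=(1.110, 0.880)
step 1 (dt=0.01): k1=(0.880, -1.406), k2=(0.873, -1.421), k3=(0.873, -1.420), k4=(0.866, -1.435); state += dt/6·(k1+2k2+2k3+k4)
t=0.010: state=(1.119, 0.866)
t=0.020: state=(1.127, 0.851)
t=0.030: state=(1.136, 0.837)
continuing one RK4 step at a time; state shown every 10 steps (Δt=0.1):
t=0.100: state=(1.191, 0.727)
t=0.200: state=(1.255, 0.558)
t=0.300: state=(1.302, 0.387)
t=0.400: state=(1.333, 0.223)
t=0.500: state=(1.347, 0.072)
t=0.600: state=(1.347, -0.063)
t=0.700: state=(1.335, -0.183)
t=0.800: state=(1.311, -0.290)
t=0.900: state=(1.277, -0.386)
t=1.000: state=(1.234, -0.476)
t=1.100: state=(1.182, -0.562)
t=1.200: state=(1.122, -0.649)
t=1.300: state=(1.052, -0.739)
t=1.400: state=(0.974, -0.837)
t=1.500: state=(0.885, -0.948)
t=1.600: state=(0.784, -1.076)
t=1.700: state=(0.669, -1.227)
t=1.800: state=(0.537, -1.409)
t=1.900: state=(0.386, -1.628)
t=2.000: state=(0.210, -1.889)
t=2.100: state=(0.007, -2.191)
t=2.200: state=(-0.229, -2.515)
t=2.280: state=(-0.440, -2.759)
largest grid value and its neighbours: x(0.540)=1.34885, x(0.550)=1.34894, x(0.560)=1.34890
parabola through these three points peaks at t≈0.552 with x≈1.34894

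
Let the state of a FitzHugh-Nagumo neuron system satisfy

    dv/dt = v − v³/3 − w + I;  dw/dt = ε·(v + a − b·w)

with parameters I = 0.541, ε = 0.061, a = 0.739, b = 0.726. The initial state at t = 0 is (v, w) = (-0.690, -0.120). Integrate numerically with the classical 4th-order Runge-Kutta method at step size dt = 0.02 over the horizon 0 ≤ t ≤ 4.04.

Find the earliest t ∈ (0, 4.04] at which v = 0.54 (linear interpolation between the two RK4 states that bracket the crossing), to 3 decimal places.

t=0.000: state=(-0.690, -0.120)
step 1 (dt=0.02): k1=(0.081, 0.008), k2=(0.081, 0.008), k3=(0.081, 0.008), k4=(0.081, 0.008); state += dt/6·(k1+2k2+2k3+k4)
t=0.020: state=(-0.688, -0.120)
t=0.040: state=(-0.687, -0.120)
t=0.060: state=(-0.685, -0.119)
continuing one RK4 step at a time; state shown every 10 steps (Δt=0.2):
t=0.200: state=(-0.673, -0.118)
t=0.400: state=(-0.655, -0.116)
t=0.600: state=(-0.635, -0.114)
t=0.800: state=(-0.612, -0.112)
t=1.000: state=(-0.588, -0.109)
t=1.200: state=(-0.560, -0.106)
t=1.400: state=(-0.529, -0.103)
t=1.600: state=(-0.495, -0.099)
t=1.800: state=(-0.455, -0.095)
t=2.000: state=(-0.409, -0.090)
t=2.200: state=(-0.356, -0.085)
t=2.400: state=(-0.294, -0.080)
t=2.600: state=(-0.222, -0.073)
t=2.800: state=(-0.135, -0.066)
t=3.000: state=(-0.031, -0.057)
t=3.200: state=(0.093, -0.047)
t=3.400: state=(0.242, -0.036)
t=3.600: state=(0.420, -0.023)
t=3.720: state=(0.540, -0.014)
next step: t=3.740: state=(0.561, -0.012) — v has crossed 0.54
linear interpolation between t=3.720 (0.53979) and t=3.740 (0.56076) → t≈3.720

t = 3.720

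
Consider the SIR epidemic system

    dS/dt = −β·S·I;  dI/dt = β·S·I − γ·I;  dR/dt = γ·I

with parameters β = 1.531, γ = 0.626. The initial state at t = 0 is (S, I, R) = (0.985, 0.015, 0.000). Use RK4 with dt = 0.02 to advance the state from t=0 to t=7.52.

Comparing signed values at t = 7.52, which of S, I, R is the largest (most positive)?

largest component: R

t=0.000: state=(0.985, 0.015, 0.000)
step 1 (dt=0.02): k1=(-0.023, 0.013, 0.009), k2=(-0.023, 0.013, 0.009), k3=(-0.023, 0.013, 0.009), k4=(-0.023, 0.013, 0.010); state += dt/6·(k1+2k2+2k3+k4)
t=0.020: state=(0.985, 0.015, 0.000)
t=0.040: state=(0.984, 0.016, 0.000)
t=0.060: state=(0.984, 0.016, 0.001)
continuing one RK4 step at a time; state shown every 25 steps (Δt=0.5):
t=0.500: state=(0.971, 0.023, 0.006)
t=1.000: state=(0.950, 0.035, 0.015)
t=1.500: state=(0.918, 0.053, 0.029)
t=2.000: state=(0.874, 0.077, 0.049)
t=2.500: state=(0.815, 0.108, 0.077)
t=3.000: state=(0.741, 0.143, 0.117)
t=3.500: state=(0.655, 0.178, 0.167)
t=4.000: state=(0.565, 0.208, 0.228)
t=4.500: state=(0.478, 0.226, 0.296)
t=5.000: state=(0.401, 0.232, 0.368)
t=5.500: state=(0.336, 0.224, 0.439)
t=6.000: state=(0.285, 0.208, 0.507)
t=6.500: state=(0.245, 0.186, 0.569)
t=7.000: state=(0.214, 0.162, 0.624)
t=7.500: state=(0.191, 0.138, 0.671)
t=7.520: state=(0.190, 0.137, 0.672)
compare at T: S=0.190, I=0.137, R=0.672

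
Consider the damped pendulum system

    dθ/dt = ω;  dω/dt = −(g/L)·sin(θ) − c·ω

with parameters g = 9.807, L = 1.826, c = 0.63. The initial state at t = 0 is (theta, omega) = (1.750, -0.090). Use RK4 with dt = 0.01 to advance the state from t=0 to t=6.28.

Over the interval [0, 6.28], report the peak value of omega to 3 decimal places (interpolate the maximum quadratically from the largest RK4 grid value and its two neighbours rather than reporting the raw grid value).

t=0.000: state=(1.750, -0.090)
step 1 (dt=0.01): k1=(-0.090, -5.228), k2=(-0.116, -5.212), k3=(-0.116, -5.212), k4=(-0.142, -5.196); state += dt/6·(k1+2k2+2k3+k4)
t=0.010: state=(1.749, -0.142)
t=0.020: state=(1.747, -0.194)
t=0.030: state=(1.745, -0.245)
continuing one RK4 step at a time; state shown every 25 steps (Δt=0.25):
t=0.250: state=(1.572, -1.309)
t=0.500: state=(1.112, -2.322)
t=0.750: state=(0.451, -2.844)
t=1.000: state=(-0.240, -2.539)
t=1.250: state=(-0.760, -1.550)
t=1.500: state=(-0.998, -0.348)
t=1.750: state=(-0.944, 0.743)
t=2.000: state=(-0.651, 1.532)
t=2.250: state=(-0.219, 1.829)
t=2.500: state=(0.214, 1.551)
t=2.750: state=(0.521, 0.859)
t=3.000: state=(0.633, 0.037)
t=3.250: state=(0.549, -0.675)
t=3.500: state=(0.319, -1.105)
t=3.750: state=(0.029, -1.155)
t=4.000: state=(-0.228, -0.851)
t=4.250: state=(-0.379, -0.341)
t=4.500: state=(-0.397, 0.192)
t=4.750: state=(-0.295, 0.593)
t=5.000: state=(-0.120, 0.763)
t=5.250: state=(0.066, 0.680)
t=5.500: state=(0.204, 0.405)
t=5.750: state=(0.261, 0.049)
t=6.000: state=(0.232, -0.269)
t=6.250: state=(0.138, -0.461)
t=6.280: state=(0.124, -0.473)
largest grid value and its neighbours: omega(2.240)=1.82847, omega(2.250)=1.82911, omega(2.260)=1.82880
parabola through these three points peaks at t≈2.252 with omega≈1.82913

max omega = 1.829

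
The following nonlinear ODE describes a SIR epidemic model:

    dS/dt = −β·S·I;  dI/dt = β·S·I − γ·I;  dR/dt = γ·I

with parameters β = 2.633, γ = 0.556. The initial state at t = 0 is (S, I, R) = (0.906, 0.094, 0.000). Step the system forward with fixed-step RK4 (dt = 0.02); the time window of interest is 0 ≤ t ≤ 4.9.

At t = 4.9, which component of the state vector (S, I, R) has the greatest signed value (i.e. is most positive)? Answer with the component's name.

t=0.000: state=(0.906, 0.094, 0.000)
step 1 (dt=0.02): k1=(-0.224, 0.172, 0.052), k2=(-0.228, 0.175, 0.053), k3=(-0.228, 0.175, 0.053), k4=(-0.231, 0.177, 0.054); state += dt/6·(k1+2k2+2k3+k4)
t=0.020: state=(0.901, 0.097, 0.001)
t=0.040: state=(0.897, 0.101, 0.002)
t=0.060: state=(0.892, 0.105, 0.003)
continuing one RK4 step at a time; state shown every 10 steps (Δt=0.2):
t=0.200: state=(0.854, 0.134, 0.013)
t=0.400: state=(0.785, 0.184, 0.030)
t=0.600: state=(0.702, 0.244, 0.054)
t=0.800: state=(0.607, 0.309, 0.085)
t=1.000: state=(0.507, 0.370, 0.122)
t=1.200: state=(0.412, 0.422, 0.167)
t=1.400: state=(0.326, 0.458, 0.216)
t=1.600: state=(0.255, 0.477, 0.268)
t=1.800: state=(0.198, 0.481, 0.321)
t=2.000: state=(0.154, 0.472, 0.374)
t=2.200: state=(0.121, 0.454, 0.426)
t=2.400: state=(0.096, 0.429, 0.475)
t=2.600: state=(0.077, 0.402, 0.521)
t=2.800: state=(0.063, 0.373, 0.564)
t=3.000: state=(0.052, 0.344, 0.604)
t=3.200: state=(0.044, 0.316, 0.641)
t=3.400: state=(0.037, 0.288, 0.674)
t=3.600: state=(0.032, 0.263, 0.705)
t=3.800: state=(0.028, 0.239, 0.733)
t=4.000: state=(0.025, 0.217, 0.758)
t=4.200: state=(0.022, 0.196, 0.781)
t=4.400: state=(0.020, 0.178, 0.802)
t=4.600: state=(0.019, 0.161, 0.821)
t=4.800: state=(0.017, 0.145, 0.838)
t=4.900: state=(0.017, 0.138, 0.846)
compare at T: S=0.017, I=0.138, R=0.846

largest component: R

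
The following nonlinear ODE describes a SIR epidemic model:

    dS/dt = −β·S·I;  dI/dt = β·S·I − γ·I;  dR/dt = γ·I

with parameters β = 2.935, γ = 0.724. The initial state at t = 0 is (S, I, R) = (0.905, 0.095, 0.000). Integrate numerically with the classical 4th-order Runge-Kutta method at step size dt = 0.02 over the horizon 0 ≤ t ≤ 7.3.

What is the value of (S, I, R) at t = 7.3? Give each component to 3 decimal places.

(S, I, R) = (0.018, 0.015, 0.967)

t=0.000: state=(0.905, 0.095, 0.000)
step 1 (dt=0.02): k1=(-0.252, 0.184, 0.069), k2=(-0.256, 0.186, 0.070), k3=(-0.257, 0.186, 0.070), k4=(-0.261, 0.189, 0.071); state += dt/6·(k1+2k2+2k3+k4)
t=0.020: state=(0.900, 0.099, 0.001)
t=0.040: state=(0.895, 0.103, 0.003)
t=0.060: state=(0.889, 0.107, 0.004)
continuing one RK4 step at a time; state shown every 25 steps (Δt=0.5):
t=0.500: state=(0.723, 0.221, 0.055)
t=1.000: state=(0.467, 0.370, 0.163)
t=1.500: state=(0.255, 0.433, 0.312)
t=2.000: state=(0.138, 0.398, 0.465)
t=2.500: state=(0.081, 0.323, 0.596)
t=3.000: state=(0.053, 0.248, 0.699)
t=3.500: state=(0.039, 0.185, 0.777)
t=4.000: state=(0.031, 0.135, 0.834)
t=4.500: state=(0.026, 0.098, 0.876)
t=5.000: state=(0.023, 0.071, 0.906)
t=5.500: state=(0.021, 0.051, 0.928)
t=6.000: state=(0.020, 0.037, 0.944)
t=6.500: state=(0.019, 0.026, 0.955)
t=7.000: state=(0.018, 0.019, 0.963)
t=7.300: state=(0.018, 0.015, 0.967)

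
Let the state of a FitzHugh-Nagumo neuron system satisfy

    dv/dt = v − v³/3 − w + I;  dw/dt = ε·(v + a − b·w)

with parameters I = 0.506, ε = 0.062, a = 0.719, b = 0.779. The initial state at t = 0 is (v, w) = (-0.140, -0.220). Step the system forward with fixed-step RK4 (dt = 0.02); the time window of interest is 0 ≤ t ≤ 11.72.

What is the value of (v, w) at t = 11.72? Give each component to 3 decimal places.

t=0.000: state=(-0.140, -0.220)
step 1 (dt=0.02): k1=(0.587, 0.047), k2=(0.592, 0.047), k3=(0.592, 0.047), k4=(0.598, 0.047); state += dt/6·(k1+2k2+2k3+k4)
t=0.020: state=(-0.128, -0.219)
t=0.040: state=(-0.116, -0.218)
t=0.060: state=(-0.104, -0.217)
continuing one RK4 step at a time; state shown every 25 steps (Δt=0.5):
t=0.500: state=(0.232, -0.192)
t=1.000: state=(0.793, -0.150)
t=1.500: state=(1.415, -0.090)
t=2.000: state=(1.782, -0.016)
t=2.500: state=(1.891, 0.063)
t=3.000: state=(1.900, 0.142)
t=3.500: state=(1.881, 0.218)
t=4.000: state=(1.854, 0.292)
t=4.500: state=(1.825, 0.364)
t=5.000: state=(1.795, 0.432)
t=5.500: state=(1.765, 0.499)
t=6.000: state=(1.735, 0.562)
t=6.500: state=(1.704, 0.624)
t=7.000: state=(1.672, 0.682)
t=7.500: state=(1.641, 0.739)
t=8.000: state=(1.608, 0.793)
t=8.500: state=(1.575, 0.845)
t=9.000: state=(1.542, 0.895)
t=9.500: state=(1.507, 0.942)
t=10.000: state=(1.472, 0.987)
t=10.500: state=(1.435, 1.030)
t=11.000: state=(1.397, 1.071)
t=11.500: state=(1.358, 1.110)
t=11.720: state=(1.340, 1.126)

(v, w) = (1.340, 1.126)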